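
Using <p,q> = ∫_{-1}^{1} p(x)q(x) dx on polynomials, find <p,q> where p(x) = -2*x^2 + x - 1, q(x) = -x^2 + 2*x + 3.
<p,q> = -36/5

Expand the product: p(x)·q(x) = 2*x^4 - 5*x^3 - 3*x^2 + x - 3.
∫_{-1}^{1} of each monomial x^k gives [2/(k+1) if k even, 0 if k odd]. Integrating term-by-term (or equivalently evaluating the antiderivative F(x) = 2*x^5/5 - 5*x^4/4 - x^3 + x^2/2 - 3*x at the endpoints):
  F(1) − F(−1) = -87/20 − (57/20) = -36/5.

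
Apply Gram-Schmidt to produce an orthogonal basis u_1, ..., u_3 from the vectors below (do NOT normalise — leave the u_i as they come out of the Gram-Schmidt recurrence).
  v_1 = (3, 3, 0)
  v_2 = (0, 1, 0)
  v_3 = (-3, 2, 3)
Orthogonal basis:
  u_1 = (3, 3, 0)
  u_2 = (-1/2, 1/2, 0)
  u_3 = (0, 0, 3)

Apply the Gram-Schmidt recurrence
  u_1 = v_1
  u_i = v_i − Σ_{j<i} ((v_i · u_j) / (u_j · u_j)) · u_j.

Step by step this gives:
  u_1 = (3, 3, 0)
  u_2 = (-1/2, 1/2, 0)
  u_3 = (0, 0, 3)

Orthogonality check:
  u_2 · u_1 = 0 (should be 0)
  u_3 · u_1 = 0 (should be 0)
  u_3 · u_2 = 0 (should be 0)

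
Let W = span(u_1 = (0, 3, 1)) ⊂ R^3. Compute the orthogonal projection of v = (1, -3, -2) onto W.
proj_W(v) = (0, -33/10, -11/10)

Set up U = [u_1 | ... | u_1] ∈ R^(3×1). The projector onto W = col(U) is P = U (U^T U)^(-1) U^T.
Compute U^T U =
  [10],
and U^T v = (-11).
Solve U^T U · c = U^T v for the coefficients: c = (-11/10). The projection is proj_W(v) = U c.
Check: (v - proj_W(v)) · u_1 = 0  (should be 0).
Result: proj_W(v) = (0, -33/10, -11/10).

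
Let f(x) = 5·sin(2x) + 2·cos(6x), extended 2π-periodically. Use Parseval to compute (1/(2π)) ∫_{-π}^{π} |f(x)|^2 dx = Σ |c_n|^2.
Σ |c_n|^2 = 29/2

Expand |f|^2 and use orthogonality of {sin(nx), cos(mx)} on [-π, π]:
  ∫_{-π}^{π} sin(nx)^2 dx = π, ∫ cos(mx)^2 dx = π, and cross terms integrate to 0.
So ∫_{-π}^{π} f(x)^2 dx = 5^2 · π + 2^2 · π = (25 + 4)π.
Divide by 2π: (25 + 4)/2 = 29/2.
By Parseval, this equals Σ |c_n|^2.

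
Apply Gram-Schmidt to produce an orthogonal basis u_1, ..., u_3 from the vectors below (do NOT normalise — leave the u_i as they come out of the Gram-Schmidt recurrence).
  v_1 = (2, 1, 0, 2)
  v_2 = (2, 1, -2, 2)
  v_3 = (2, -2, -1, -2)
Orthogonal basis:
  u_1 = (2, 1, 0, 2)
  u_2 = (0, 0, -2, 0)
  u_3 = (22/9, -16/9, 0, -14/9)

Apply the Gram-Schmidt recurrence
  u_1 = v_1
  u_i = v_i − Σ_{j<i} ((v_i · u_j) / (u_j · u_j)) · u_j.

Step by step this gives:
  u_1 = (2, 1, 0, 2)
  u_2 = (0, 0, -2, 0)
  u_3 = (22/9, -16/9, 0, -14/9)

Orthogonality check:
  u_2 · u_1 = 0 (should be 0)
  u_3 · u_1 = 0 (should be 0)
  u_3 · u_2 = 0 (should be 0)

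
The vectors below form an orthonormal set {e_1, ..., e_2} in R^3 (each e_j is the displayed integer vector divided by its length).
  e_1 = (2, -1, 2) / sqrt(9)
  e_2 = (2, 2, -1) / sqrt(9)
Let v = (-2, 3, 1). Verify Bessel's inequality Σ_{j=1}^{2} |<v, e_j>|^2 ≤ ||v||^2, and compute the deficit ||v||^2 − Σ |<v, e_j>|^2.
Σ |<v, e_j>|^2 = 26/9; ||v||^2 = 14; deficit = 100/9

Write each e_j = u_j / sqrt(<u_j, u_j>) where u_j is the displayed integer vector. Then <v, e_j> = <v, u_j> / sqrt(<u_j, u_j>), so |<v, e_j>|^2 = <v, u_j>^2 / <u_j, u_j>.
Coefficients: <v, e_1> = -5/sqrt(9), <v, e_2> = 1/sqrt(9).
Square and sum: Σ |<v, e_j>|^2 = 26/9.
Compute ||v||^2 = v·v = 14.
Deficit = 14 − 26/9 = 100/9 ≥ 0, confirming Bessel's inequality. (The deficit equals ||v − Σ <v,e_j> e_j||^2, the squared distance from v to span{e_j}.)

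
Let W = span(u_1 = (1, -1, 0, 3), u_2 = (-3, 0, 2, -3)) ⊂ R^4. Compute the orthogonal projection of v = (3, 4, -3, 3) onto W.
proj_W(v) = (4, 8/7, -24/7, 12/7)

Set up U = [u_1 | ... | u_2] ∈ R^(4×2). The projector onto W = col(U) is P = U (U^T U)^(-1) U^T.
Compute U^T U =
  [11, -12]
  [-12, 22],
and U^T v = (8, -24).
Solve U^T U · c = U^T v for the coefficients: c = (-8/7, -12/7). The projection is proj_W(v) = U c.
Check: (v - proj_W(v)) · u_1 = 0  (should be 0).
Check: (v - proj_W(v)) · u_2 = 0  (should be 0).
Result: proj_W(v) = (4, 8/7, -24/7, 12/7).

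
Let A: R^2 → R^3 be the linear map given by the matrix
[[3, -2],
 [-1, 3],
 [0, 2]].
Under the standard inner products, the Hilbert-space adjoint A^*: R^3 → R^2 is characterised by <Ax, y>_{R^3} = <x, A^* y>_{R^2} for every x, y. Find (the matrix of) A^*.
A^* = A^T =
[[3, -1, 0],
 [-2, 3, 2]]

For real matrices with standard dot products, the defining identity <Ax, y> = <x, A^* y> gives (Ax)^T y = x^T (A^*) y, i.e. x^T A^T y = x^T (A^*) y. Since this holds for all x, y, we must have A^* = A^T. Therefore
A^* =
[[3, -1, 0],
 [-2, 3, 2]].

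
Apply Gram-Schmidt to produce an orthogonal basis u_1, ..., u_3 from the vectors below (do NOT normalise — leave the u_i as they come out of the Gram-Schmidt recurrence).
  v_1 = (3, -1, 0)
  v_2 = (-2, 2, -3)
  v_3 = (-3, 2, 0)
Orthogonal basis:
  u_1 = (3, -1, 0)
  u_2 = (2/5, 6/5, -3)
  u_3 = (27/106, 81/106, 18/53)

Apply the Gram-Schmidt recurrence
  u_1 = v_1
  u_i = v_i − Σ_{j<i} ((v_i · u_j) / (u_j · u_j)) · u_j.

Step by step this gives:
  u_1 = (3, -1, 0)
  u_2 = (2/5, 6/5, -3)
  u_3 = (27/106, 81/106, 18/53)

Orthogonality check:
  u_2 · u_1 = 0 (should be 0)
  u_3 · u_1 = 0 (should be 0)
  u_3 · u_2 = 0 (should be 0)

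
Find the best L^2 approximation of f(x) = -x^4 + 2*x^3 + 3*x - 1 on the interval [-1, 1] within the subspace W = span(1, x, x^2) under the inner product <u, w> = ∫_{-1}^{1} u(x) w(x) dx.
g(x) = -6*x^2/7 + 21*x/5 - 32/35

The best approximation g ∈ W is the orthogonal projection of f onto W. Writing g = a_0 + a_1 x + a_2 x^2, the coefficients solve the normal equations G · a = b where
  G_{ij} = <φ_i, φ_j> and b_i = <f, φ_i>, with φ_0 = 1, φ_1 = x, φ_2 = x^2.
G =
  [2, 0, 2/3]
  [0, 2/3, 0]
  [2/3, 0, 2/5],
b = (-12/5, 14/5, -20/21).
Solving gives a_0 = -32/35, a_1 = 21/5, a_2 = -6/7, so
  g(x) = -6*x^2/7 + 21*x/5 - 32/35.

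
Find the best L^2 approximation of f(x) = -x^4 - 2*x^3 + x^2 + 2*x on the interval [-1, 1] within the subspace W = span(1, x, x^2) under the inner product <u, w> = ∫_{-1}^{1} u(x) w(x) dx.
g(x) = x^2/7 + 4*x/5 + 3/35

The best approximation g ∈ W is the orthogonal projection of f onto W. Writing g = a_0 + a_1 x + a_2 x^2, the coefficients solve the normal equations G · a = b where
  G_{ij} = <φ_i, φ_j> and b_i = <f, φ_i>, with φ_0 = 1, φ_1 = x, φ_2 = x^2.
G =
  [2, 0, 2/3]
  [0, 2/3, 0]
  [2/3, 0, 2/5],
b = (4/15, 8/15, 4/35).
Solving gives a_0 = 3/35, a_1 = 4/5, a_2 = 1/7, so
  g(x) = x^2/7 + 4*x/5 + 3/35.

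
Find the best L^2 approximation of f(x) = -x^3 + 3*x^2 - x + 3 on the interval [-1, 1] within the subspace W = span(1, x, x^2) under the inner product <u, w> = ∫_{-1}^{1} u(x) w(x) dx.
g(x) = 3*x^2 - 8*x/5 + 3

The best approximation g ∈ W is the orthogonal projection of f onto W. Writing g = a_0 + a_1 x + a_2 x^2, the coefficients solve the normal equations G · a = b where
  G_{ij} = <φ_i, φ_j> and b_i = <f, φ_i>, with φ_0 = 1, φ_1 = x, φ_2 = x^2.
G =
  [2, 0, 2/3]
  [0, 2/3, 0]
  [2/3, 0, 2/5],
b = (8, -16/15, 16/5).
Solving gives a_0 = 3, a_1 = -8/5, a_2 = 3, so
  g(x) = 3*x^2 - 8*x/5 + 3.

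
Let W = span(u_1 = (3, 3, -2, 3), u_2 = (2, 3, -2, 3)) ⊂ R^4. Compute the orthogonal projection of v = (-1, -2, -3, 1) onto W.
proj_W(v) = (-1, 9/22, -3/11, 9/22)

Set up U = [u_1 | ... | u_2] ∈ R^(4×2). The projector onto W = col(U) is P = U (U^T U)^(-1) U^T.
Compute U^T U =
  [31, 28]
  [28, 26],
and U^T v = (0, 1).
Solve U^T U · c = U^T v for the coefficients: c = (-14/11, 31/22). The projection is proj_W(v) = U c.
Check: (v - proj_W(v)) · u_1 = 0  (should be 0).
Check: (v - proj_W(v)) · u_2 = 0  (should be 0).
Result: proj_W(v) = (-1, 9/22, -3/11, 9/22).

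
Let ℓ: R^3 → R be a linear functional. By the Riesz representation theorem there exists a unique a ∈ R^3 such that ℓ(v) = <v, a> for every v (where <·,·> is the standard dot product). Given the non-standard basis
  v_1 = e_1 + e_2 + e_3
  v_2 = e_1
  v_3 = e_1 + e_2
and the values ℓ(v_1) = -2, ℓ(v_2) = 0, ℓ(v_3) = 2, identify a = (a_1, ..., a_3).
a = (0, 2, -4)

Write a = (a_1, ..., a_3) in the standard basis. For each basis vector v_i, ℓ(v_i) = <v_i, a> is a linear equation in the a_j's. Collect the n equations into a matrix system V a = ℓ, where row i of V is v_i (expressed in the standard basis). Since V is invertible (lower-triangular with 1s on the diagonal, up to permutation), solve by back-substitution:
  V =
[[1, 1, 1],
 [1, 0, 0],
 [1, 1, 0]]
  V a = (-2, 0, 2)
Solving gives a = (0, 2, -4).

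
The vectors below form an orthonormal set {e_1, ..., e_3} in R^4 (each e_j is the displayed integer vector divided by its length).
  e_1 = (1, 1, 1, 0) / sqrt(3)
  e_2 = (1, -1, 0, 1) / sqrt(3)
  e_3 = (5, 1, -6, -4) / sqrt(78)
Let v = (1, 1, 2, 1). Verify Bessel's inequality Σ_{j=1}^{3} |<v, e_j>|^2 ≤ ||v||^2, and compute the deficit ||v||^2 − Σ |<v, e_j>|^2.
Σ |<v, e_j>|^2 = 271/39; ||v||^2 = 7; deficit = 2/39

Write each e_j = u_j / sqrt(<u_j, u_j>) where u_j is the displayed integer vector. Then <v, e_j> = <v, u_j> / sqrt(<u_j, u_j>), so |<v, e_j>|^2 = <v, u_j>^2 / <u_j, u_j>.
Coefficients: <v, e_1> = 4/sqrt(3), <v, e_2> = 1/sqrt(3), <v, e_3> = -10/sqrt(78).
Square and sum: Σ |<v, e_j>|^2 = 271/39.
Compute ||v||^2 = v·v = 7.
Deficit = 7 − 271/39 = 2/39 ≥ 0, confirming Bessel's inequality. (The deficit equals ||v − Σ <v,e_j> e_j||^2, the squared distance from v to span{e_j}.)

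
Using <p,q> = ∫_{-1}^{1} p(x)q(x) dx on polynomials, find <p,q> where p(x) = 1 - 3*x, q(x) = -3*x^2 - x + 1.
<p,q> = 2

Expand the product: p(x)·q(x) = 9*x^3 - 4*x + 1.
∫_{-1}^{1} of each monomial x^k gives [2/(k+1) if k even, 0 if k odd]. Integrating term-by-term (or equivalently evaluating the antiderivative F(x) = 9*x^4/4 - 2*x^2 + x at the endpoints):
  F(1) − F(−1) = 5/4 − (-3/4) = 2.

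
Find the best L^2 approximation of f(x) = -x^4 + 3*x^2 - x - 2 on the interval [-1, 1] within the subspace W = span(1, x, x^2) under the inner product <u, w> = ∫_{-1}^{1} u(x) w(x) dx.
g(x) = 15*x^2/7 - x - 67/35

The best approximation g ∈ W is the orthogonal projection of f onto W. Writing g = a_0 + a_1 x + a_2 x^2, the coefficients solve the normal equations G · a = b where
  G_{ij} = <φ_i, φ_j> and b_i = <f, φ_i>, with φ_0 = 1, φ_1 = x, φ_2 = x^2.
G =
  [2, 0, 2/3]
  [0, 2/3, 0]
  [2/3, 0, 2/5],
b = (-12/5, -2/3, -44/105).
Solving gives a_0 = -67/35, a_1 = -1, a_2 = 15/7, so
  g(x) = 15*x^2/7 - x - 67/35.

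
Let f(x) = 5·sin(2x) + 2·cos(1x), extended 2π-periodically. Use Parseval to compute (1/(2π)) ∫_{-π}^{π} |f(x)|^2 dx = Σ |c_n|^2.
Σ |c_n|^2 = 29/2

Expand |f|^2 and use orthogonality of {sin(nx), cos(mx)} on [-π, π]:
  ∫_{-π}^{π} sin(nx)^2 dx = π, ∫ cos(mx)^2 dx = π, and cross terms integrate to 0.
So ∫_{-π}^{π} f(x)^2 dx = 5^2 · π + 2^2 · π = (25 + 4)π.
Divide by 2π: (25 + 4)/2 = 29/2.
By Parseval, this equals Σ |c_n|^2.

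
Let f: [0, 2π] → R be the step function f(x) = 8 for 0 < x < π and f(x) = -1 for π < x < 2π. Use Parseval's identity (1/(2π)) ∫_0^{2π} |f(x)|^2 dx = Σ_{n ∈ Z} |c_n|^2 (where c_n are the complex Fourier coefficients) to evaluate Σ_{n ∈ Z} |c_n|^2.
Σ |c_n|^2 = 65/2

Parseval equates the L^2 energy of f (normalised by 1/(2π)) with the ℓ^2 sum of its Fourier coefficients: (1/(2π)) ∫_0^{2π} |f|^2 = Σ |c_n|^2.
Compute the left side: (1/(2π)) [∫_0^π 8^2 dx + ∫_π^{2π} (-1)^2 dx] = (1/(2π)) · (64π + 1π) = (64 + 1)/2 = 65/2.
So Σ_{n ∈ Z} |c_n|^2 = 65/2.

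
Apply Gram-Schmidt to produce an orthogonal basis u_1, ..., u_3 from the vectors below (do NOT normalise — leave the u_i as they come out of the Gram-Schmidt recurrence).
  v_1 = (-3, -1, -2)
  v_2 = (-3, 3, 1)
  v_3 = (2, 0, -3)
Orthogonal basis:
  u_1 = (-3, -1, -2)
  u_2 = (-15/7, 23/7, 11/7)
  u_3 = (23/25, 207/125, -276/125)

Apply the Gram-Schmidt recurrence
  u_1 = v_1
  u_i = v_i − Σ_{j<i} ((v_i · u_j) / (u_j · u_j)) · u_j.

Step by step this gives:
  u_1 = (-3, -1, -2)
  u_2 = (-15/7, 23/7, 11/7)
  u_3 = (23/25, 207/125, -276/125)

Orthogonality check:
  u_2 · u_1 = 0 (should be 0)
  u_3 · u_1 = 0 (should be 0)
  u_3 · u_2 = 0 (should be 0)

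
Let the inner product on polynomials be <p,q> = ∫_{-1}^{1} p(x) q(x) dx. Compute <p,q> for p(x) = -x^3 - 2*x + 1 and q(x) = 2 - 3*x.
<p,q> = 46/5

Expand the product: p(x)·q(x) = 3*x^4 - 2*x^3 + 6*x^2 - 7*x + 2.
∫_{-1}^{1} of each monomial x^k gives [2/(k+1) if k even, 0 if k odd]. Integrating term-by-term (or equivalently evaluating the antiderivative F(x) = 3*x^5/5 - x^4/2 + 2*x^3 - 7*x^2/2 + 2*x at the endpoints):
  F(1) − F(−1) = 3/5 − (-43/5) = 46/5.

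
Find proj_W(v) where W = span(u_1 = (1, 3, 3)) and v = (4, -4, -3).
proj_W(v) = (-17/19, -51/19, -51/19)

Set up U = [u_1 | ... | u_1] ∈ R^(3×1). The projector onto W = col(U) is P = U (U^T U)^(-1) U^T.
Compute U^T U =
  [19],
and U^T v = (-17).
Solve U^T U · c = U^T v for the coefficients: c = (-17/19). The projection is proj_W(v) = U c.
Check: (v - proj_W(v)) · u_1 = 0  (should be 0).
Result: proj_W(v) = (-17/19, -51/19, -51/19).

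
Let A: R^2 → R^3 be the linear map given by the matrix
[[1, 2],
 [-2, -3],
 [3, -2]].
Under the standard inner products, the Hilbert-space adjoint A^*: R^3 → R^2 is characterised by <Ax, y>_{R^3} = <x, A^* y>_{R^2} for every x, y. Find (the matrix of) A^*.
A^* = A^T =
[[1, -2, 3],
 [2, -3, -2]]

For real matrices with standard dot products, the defining identity <Ax, y> = <x, A^* y> gives (Ax)^T y = x^T (A^*) y, i.e. x^T A^T y = x^T (A^*) y. Since this holds for all x, y, we must have A^* = A^T. Therefore
A^* =
[[1, -2, 3],
 [2, -3, -2]].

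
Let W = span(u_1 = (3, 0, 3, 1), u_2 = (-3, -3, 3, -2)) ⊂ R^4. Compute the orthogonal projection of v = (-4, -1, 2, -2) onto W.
proj_W(v) = (-219/65, -153/65, 87/65, -124/65)

Set up U = [u_1 | ... | u_2] ∈ R^(4×2). The projector onto W = col(U) is P = U (U^T U)^(-1) U^T.
Compute U^T U =
  [19, -2]
  [-2, 31],
and U^T v = (-8, 25).
Solve U^T U · c = U^T v for the coefficients: c = (-22/65, 51/65). The projection is proj_W(v) = U c.
Check: (v - proj_W(v)) · u_1 = 0  (should be 0).
Check: (v - proj_W(v)) · u_2 = 0  (should be 0).
Result: proj_W(v) = (-219/65, -153/65, 87/65, -124/65).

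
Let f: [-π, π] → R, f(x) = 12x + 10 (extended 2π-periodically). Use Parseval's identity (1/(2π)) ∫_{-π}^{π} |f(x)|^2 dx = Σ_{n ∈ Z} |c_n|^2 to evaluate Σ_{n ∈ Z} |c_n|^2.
Σ |c_n|^2 = 48π^2 + 100

Expand and integrate term by term over [-π, π]:
  ∫ (12x)^2 dx = 144·(2π^3/3); ∫ 2·12·(10)·x dx = 0 (odd integrand); ∫ 10^2 dx = 100·2π.
So (1/(2π)) ∫_{-π}^{π} (12x + 10)^2 dx = 144π^2/3 + 100 = 48π^2 + 100.
Parseval ⇒ Σ |c_n|^2 = 48π^2 + 100.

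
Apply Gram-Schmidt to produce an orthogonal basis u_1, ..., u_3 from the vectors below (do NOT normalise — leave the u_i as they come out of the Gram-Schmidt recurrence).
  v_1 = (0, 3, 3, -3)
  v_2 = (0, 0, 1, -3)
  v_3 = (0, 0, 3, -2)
Orthogonal basis:
  u_1 = (0, 3, 3, -3)
  u_2 = (0, -4/3, -1/3, -5/3)
  u_3 = (0, -1, 3/2, 1/2)

Apply the Gram-Schmidt recurrence
  u_1 = v_1
  u_i = v_i − Σ_{j<i} ((v_i · u_j) / (u_j · u_j)) · u_j.

Step by step this gives:
  u_1 = (0, 3, 3, -3)
  u_2 = (0, -4/3, -1/3, -5/3)
  u_3 = (0, -1, 3/2, 1/2)

Orthogonality check:
  u_2 · u_1 = 0 (should be 0)
  u_3 · u_1 = 0 (should be 0)
  u_3 · u_2 = 0 (should be 0)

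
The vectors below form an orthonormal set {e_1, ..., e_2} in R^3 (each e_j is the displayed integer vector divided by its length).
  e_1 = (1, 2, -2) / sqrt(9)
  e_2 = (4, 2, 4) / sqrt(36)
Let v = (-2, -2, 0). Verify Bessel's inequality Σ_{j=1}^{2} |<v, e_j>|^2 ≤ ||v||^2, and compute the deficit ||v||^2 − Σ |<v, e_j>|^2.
Σ |<v, e_j>|^2 = 8; ||v||^2 = 8; deficit = 0

Write each e_j = u_j / sqrt(<u_j, u_j>) where u_j is the displayed integer vector. Then <v, e_j> = <v, u_j> / sqrt(<u_j, u_j>), so |<v, e_j>|^2 = <v, u_j>^2 / <u_j, u_j>.
Coefficients: <v, e_1> = -6/sqrt(9), <v, e_2> = -12/sqrt(36).
Square and sum: Σ |<v, e_j>|^2 = 8.
Compute ||v||^2 = v·v = 8.
Deficit = 8 − 8 = 0 ≥ 0, confirming Bessel's inequality. (The deficit equals ||v − Σ <v,e_j> e_j||^2, the squared distance from v to span{e_j}.)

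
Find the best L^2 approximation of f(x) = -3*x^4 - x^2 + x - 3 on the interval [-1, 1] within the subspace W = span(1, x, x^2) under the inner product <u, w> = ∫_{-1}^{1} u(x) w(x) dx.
g(x) = -25*x^2/7 + x - 96/35

The best approximation g ∈ W is the orthogonal projection of f onto W. Writing g = a_0 + a_1 x + a_2 x^2, the coefficients solve the normal equations G · a = b where
  G_{ij} = <φ_i, φ_j> and b_i = <f, φ_i>, with φ_0 = 1, φ_1 = x, φ_2 = x^2.
G =
  [2, 0, 2/3]
  [0, 2/3, 0]
  [2/3, 0, 2/5],
b = (-118/15, 2/3, -114/35).
Solving gives a_0 = -96/35, a_1 = 1, a_2 = -25/7, so
  g(x) = -25*x^2/7 + x - 96/35.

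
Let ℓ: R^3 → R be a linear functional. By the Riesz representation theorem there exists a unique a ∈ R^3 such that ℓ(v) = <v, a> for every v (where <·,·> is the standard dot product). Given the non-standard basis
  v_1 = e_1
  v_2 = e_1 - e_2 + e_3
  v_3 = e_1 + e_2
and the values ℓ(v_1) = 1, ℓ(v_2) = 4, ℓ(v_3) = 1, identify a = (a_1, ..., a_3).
a = (1, 0, 3)

Write a = (a_1, ..., a_3) in the standard basis. For each basis vector v_i, ℓ(v_i) = <v_i, a> is a linear equation in the a_j's. Collect the n equations into a matrix system V a = ℓ, where row i of V is v_i (expressed in the standard basis). Since V is invertible (lower-triangular with 1s on the diagonal, up to permutation), solve by back-substitution:
  V =
[[1, 0, 0],
 [1, -1, 1],
 [1, 1, 0]]
  V a = (1, 4, 1)
Solving gives a = (1, 0, 3).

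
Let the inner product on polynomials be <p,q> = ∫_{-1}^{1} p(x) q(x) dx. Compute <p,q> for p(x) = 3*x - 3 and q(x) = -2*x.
<p,q> = -4

Expand the product: p(x)·q(x) = -6*x^2 + 6*x.
∫_{-1}^{1} of each monomial x^k gives [2/(k+1) if k even, 0 if k odd]. Integrating term-by-term (or equivalently evaluating the antiderivative F(x) = -2*x^3 + 3*x^2 at the endpoints):
  F(1) − F(−1) = 1 − (5) = -4.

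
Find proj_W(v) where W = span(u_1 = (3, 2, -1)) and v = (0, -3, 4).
proj_W(v) = (-15/7, -10/7, 5/7)

Set up U = [u_1 | ... | u_1] ∈ R^(3×1). The projector onto W = col(U) is P = U (U^T U)^(-1) U^T.
Compute U^T U =
  [14],
and U^T v = (-10).
Solve U^T U · c = U^T v for the coefficients: c = (-5/7). The projection is proj_W(v) = U c.
Check: (v - proj_W(v)) · u_1 = 0  (should be 0).
Result: proj_W(v) = (-15/7, -10/7, 5/7).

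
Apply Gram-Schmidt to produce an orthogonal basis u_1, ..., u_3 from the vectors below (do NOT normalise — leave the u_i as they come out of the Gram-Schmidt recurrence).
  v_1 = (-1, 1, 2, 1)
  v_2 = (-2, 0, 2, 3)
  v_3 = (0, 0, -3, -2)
Orthogonal basis:
  u_1 = (-1, 1, 2, 1)
  u_2 = (-5/7, -9/7, -4/7, 12/7)
  u_3 = (-26/19, 14/19, -17/19, -6/19)

Apply the Gram-Schmidt recurrence
  u_1 = v_1
  u_i = v_i − Σ_{j<i} ((v_i · u_j) / (u_j · u_j)) · u_j.

Step by step this gives:
  u_1 = (-1, 1, 2, 1)
  u_2 = (-5/7, -9/7, -4/7, 12/7)
  u_3 = (-26/19, 14/19, -17/19, -6/19)

Orthogonality check:
  u_2 · u_1 = 0 (should be 0)
  u_3 · u_1 = 0 (should be 0)
  u_3 · u_2 = 0 (should be 0)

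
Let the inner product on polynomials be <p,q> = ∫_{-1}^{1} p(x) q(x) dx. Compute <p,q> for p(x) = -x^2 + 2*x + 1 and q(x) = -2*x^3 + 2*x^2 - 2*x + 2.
<p,q> = -16/15

Expand the product: p(x)·q(x) = 2*x^5 - 6*x^4 + 4*x^3 - 4*x^2 + 2*x + 2.
∫_{-1}^{1} of each monomial x^k gives [2/(k+1) if k even, 0 if k odd]. Integrating term-by-term (or equivalently evaluating the antiderivative F(x) = x^6/3 - 6*x^5/5 + x^4 - 4*x^3/3 + x^2 + 2*x at the endpoints):
  F(1) − F(−1) = 9/5 − (43/15) = -16/15.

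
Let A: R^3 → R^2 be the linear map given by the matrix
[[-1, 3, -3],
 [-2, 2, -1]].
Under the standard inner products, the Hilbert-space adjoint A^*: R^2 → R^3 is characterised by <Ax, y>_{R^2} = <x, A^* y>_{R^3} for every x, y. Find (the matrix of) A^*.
A^* = A^T =
[[-1, -2],
 [3, 2],
 [-3, -1]]

For real matrices with standard dot products, the defining identity <Ax, y> = <x, A^* y> gives (Ax)^T y = x^T (A^*) y, i.e. x^T A^T y = x^T (A^*) y. Since this holds for all x, y, we must have A^* = A^T. Therefore
A^* =
[[-1, -2],
 [3, 2],
 [-3, -1]].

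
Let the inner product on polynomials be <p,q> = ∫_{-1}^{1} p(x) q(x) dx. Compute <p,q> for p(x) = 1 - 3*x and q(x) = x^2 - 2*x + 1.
<p,q> = 20/3

Expand the product: p(x)·q(x) = -3*x^3 + 7*x^2 - 5*x + 1.
∫_{-1}^{1} of each monomial x^k gives [2/(k+1) if k even, 0 if k odd]. Integrating term-by-term (or equivalently evaluating the antiderivative F(x) = -3*x^4/4 + 7*x^3/3 - 5*x^2/2 + x at the endpoints):
  F(1) − F(−1) = 1/12 − (-79/12) = 20/3.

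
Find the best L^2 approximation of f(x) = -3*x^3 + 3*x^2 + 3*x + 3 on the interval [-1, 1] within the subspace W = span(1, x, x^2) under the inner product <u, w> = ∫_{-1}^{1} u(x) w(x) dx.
g(x) = 3*x^2 + 6*x/5 + 3

The best approximation g ∈ W is the orthogonal projection of f onto W. Writing g = a_0 + a_1 x + a_2 x^2, the coefficients solve the normal equations G · a = b where
  G_{ij} = <φ_i, φ_j> and b_i = <f, φ_i>, with φ_0 = 1, φ_1 = x, φ_2 = x^2.
G =
  [2, 0, 2/3]
  [0, 2/3, 0]
  [2/3, 0, 2/5],
b = (8, 4/5, 16/5).
Solving gives a_0 = 3, a_1 = 6/5, a_2 = 3, so
  g(x) = 3*x^2 + 6*x/5 + 3.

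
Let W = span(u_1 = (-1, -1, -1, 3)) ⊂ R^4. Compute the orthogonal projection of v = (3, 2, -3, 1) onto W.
proj_W(v) = (-1/12, -1/12, -1/12, 1/4)

Set up U = [u_1 | ... | u_1] ∈ R^(4×1). The projector onto W = col(U) is P = U (U^T U)^(-1) U^T.
Compute U^T U =
  [12],
and U^T v = (1).
Solve U^T U · c = U^T v for the coefficients: c = (1/12). The projection is proj_W(v) = U c.
Check: (v - proj_W(v)) · u_1 = 0  (should be 0).
Result: proj_W(v) = (-1/12, -1/12, -1/12, 1/4).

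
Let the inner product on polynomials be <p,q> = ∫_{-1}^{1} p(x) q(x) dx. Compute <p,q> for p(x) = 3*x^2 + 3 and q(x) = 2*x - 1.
<p,q> = -8

Expand the product: p(x)·q(x) = 6*x^3 - 3*x^2 + 6*x - 3.
∫_{-1}^{1} of each monomial x^k gives [2/(k+1) if k even, 0 if k odd]. Integrating term-by-term (or equivalently evaluating the antiderivative F(x) = 3*x^4/2 - x^3 + 3*x^2 - 3*x at the endpoints):
  F(1) − F(−1) = 1/2 − (17/2) = -8.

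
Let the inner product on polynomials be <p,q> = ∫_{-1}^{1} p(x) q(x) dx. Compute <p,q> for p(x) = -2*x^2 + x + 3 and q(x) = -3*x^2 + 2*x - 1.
<p,q> = -104/15

Expand the product: p(x)·q(x) = 6*x^4 - 7*x^3 - 5*x^2 + 5*x - 3.
∫_{-1}^{1} of each monomial x^k gives [2/(k+1) if k even, 0 if k odd]. Integrating term-by-term (or equivalently evaluating the antiderivative F(x) = 6*x^5/5 - 7*x^4/4 - 5*x^3/3 + 5*x^2/2 - 3*x at the endpoints):
  F(1) − F(−1) = -163/60 − (253/60) = -104/15.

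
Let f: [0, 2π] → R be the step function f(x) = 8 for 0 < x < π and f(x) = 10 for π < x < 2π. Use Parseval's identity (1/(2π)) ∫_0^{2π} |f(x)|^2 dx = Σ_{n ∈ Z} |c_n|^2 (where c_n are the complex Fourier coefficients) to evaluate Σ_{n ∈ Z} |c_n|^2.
Σ |c_n|^2 = 82

Parseval equates the L^2 energy of f (normalised by 1/(2π)) with the ℓ^2 sum of its Fourier coefficients: (1/(2π)) ∫_0^{2π} |f|^2 = Σ |c_n|^2.
Compute the left side: (1/(2π)) [∫_0^π 8^2 dx + ∫_π^{2π} 10^2 dx] = (1/(2π)) · (64π + 100π) = (64 + 100)/2 = 82.
So Σ_{n ∈ Z} |c_n|^2 = 82.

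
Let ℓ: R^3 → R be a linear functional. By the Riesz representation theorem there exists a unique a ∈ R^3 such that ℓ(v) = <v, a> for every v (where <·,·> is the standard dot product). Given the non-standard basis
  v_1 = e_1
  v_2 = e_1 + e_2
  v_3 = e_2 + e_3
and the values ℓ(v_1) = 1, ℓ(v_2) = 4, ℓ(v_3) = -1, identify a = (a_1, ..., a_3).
a = (1, 3, -4)

Write a = (a_1, ..., a_3) in the standard basis. For each basis vector v_i, ℓ(v_i) = <v_i, a> is a linear equation in the a_j's. Collect the n equations into a matrix system V a = ℓ, where row i of V is v_i (expressed in the standard basis). Since V is invertible (lower-triangular with 1s on the diagonal, up to permutation), solve by back-substitution:
  V =
[[1, 0, 0],
 [1, 1, 0],
 [0, 1, 1]]
  V a = (1, 4, -1)
Solving gives a = (1, 3, -4).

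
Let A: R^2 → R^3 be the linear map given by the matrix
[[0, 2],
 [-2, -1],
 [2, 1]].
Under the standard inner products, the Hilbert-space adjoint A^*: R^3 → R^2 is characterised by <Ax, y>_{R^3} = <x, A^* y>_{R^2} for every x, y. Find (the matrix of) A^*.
A^* = A^T =
[[0, -2, 2],
 [2, -1, 1]]

For real matrices with standard dot products, the defining identity <Ax, y> = <x, A^* y> gives (Ax)^T y = x^T (A^*) y, i.e. x^T A^T y = x^T (A^*) y. Since this holds for all x, y, we must have A^* = A^T. Therefore
A^* =
[[0, -2, 2],
 [2, -1, 1]].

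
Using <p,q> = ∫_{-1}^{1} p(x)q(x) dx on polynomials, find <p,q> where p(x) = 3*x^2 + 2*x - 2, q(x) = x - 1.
<p,q> = 10/3

Expand the product: p(x)·q(x) = 3*x^3 - x^2 - 4*x + 2.
∫_{-1}^{1} of each monomial x^k gives [2/(k+1) if k even, 0 if k odd]. Integrating term-by-term (or equivalently evaluating the antiderivative F(x) = 3*x^4/4 - x^3/3 - 2*x^2 + 2*x at the endpoints):
  F(1) − F(−1) = 5/12 − (-35/12) = 10/3.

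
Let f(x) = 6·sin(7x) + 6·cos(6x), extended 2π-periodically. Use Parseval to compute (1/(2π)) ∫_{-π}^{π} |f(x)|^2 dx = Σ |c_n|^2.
Σ |c_n|^2 = 36

Expand |f|^2 and use orthogonality of {sin(nx), cos(mx)} on [-π, π]:
  ∫_{-π}^{π} sin(nx)^2 dx = π, ∫ cos(mx)^2 dx = π, and cross terms integrate to 0.
So ∫_{-π}^{π} f(x)^2 dx = 6^2 · π + 6^2 · π = (36 + 36)π.
Divide by 2π: (36 + 36)/2 = 36.
By Parseval, this equals Σ |c_n|^2.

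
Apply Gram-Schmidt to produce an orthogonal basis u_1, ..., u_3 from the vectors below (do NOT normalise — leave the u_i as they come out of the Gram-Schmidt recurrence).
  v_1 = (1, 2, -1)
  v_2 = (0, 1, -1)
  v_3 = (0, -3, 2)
Orthogonal basis:
  u_1 = (1, 2, -1)
  u_2 = (-1/2, 0, -1/2)
  u_3 = (1/3, -1/3, -1/3)

Apply the Gram-Schmidt recurrence
  u_1 = v_1
  u_i = v_i − Σ_{j<i} ((v_i · u_j) / (u_j · u_j)) · u_j.

Step by step this gives:
  u_1 = (1, 2, -1)
  u_2 = (-1/2, 0, -1/2)
  u_3 = (1/3, -1/3, -1/3)

Orthogonality check:
  u_2 · u_1 = 0 (should be 0)
  u_3 · u_1 = 0 (should be 0)
  u_3 · u_2 = 0 (should be 0)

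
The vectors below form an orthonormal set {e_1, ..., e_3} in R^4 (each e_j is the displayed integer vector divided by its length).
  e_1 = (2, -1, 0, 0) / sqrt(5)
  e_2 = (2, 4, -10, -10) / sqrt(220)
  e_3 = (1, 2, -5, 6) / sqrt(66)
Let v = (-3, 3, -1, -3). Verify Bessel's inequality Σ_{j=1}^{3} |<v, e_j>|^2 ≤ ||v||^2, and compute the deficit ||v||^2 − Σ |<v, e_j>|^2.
Σ |<v, e_j>|^2 = 82/3; ||v||^2 = 28; deficit = 2/3

Write each e_j = u_j / sqrt(<u_j, u_j>) where u_j is the displayed integer vector. Then <v, e_j> = <v, u_j> / sqrt(<u_j, u_j>), so |<v, e_j>|^2 = <v, u_j>^2 / <u_j, u_j>.
Coefficients: <v, e_1> = -9/sqrt(5), <v, e_2> = 46/sqrt(220), <v, e_3> = -10/sqrt(66).
Square and sum: Σ |<v, e_j>|^2 = 82/3.
Compute ||v||^2 = v·v = 28.
Deficit = 28 − 82/3 = 2/3 ≥ 0, confirming Bessel's inequality. (The deficit equals ||v − Σ <v,e_j> e_j||^2, the squared distance from v to span{e_j}.)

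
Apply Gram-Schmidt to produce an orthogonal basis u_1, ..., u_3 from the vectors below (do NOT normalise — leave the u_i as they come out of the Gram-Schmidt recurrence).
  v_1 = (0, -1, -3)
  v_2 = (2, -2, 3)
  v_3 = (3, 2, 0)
Orthogonal basis:
  u_1 = (0, -1, -3)
  u_2 = (2, -27/10, 9/10)
  u_3 = (351/121, 234/121, -78/121)

Apply the Gram-Schmidt recurrence
  u_1 = v_1
  u_i = v_i − Σ_{j<i} ((v_i · u_j) / (u_j · u_j)) · u_j.

Step by step this gives:
  u_1 = (0, -1, -3)
  u_2 = (2, -27/10, 9/10)
  u_3 = (351/121, 234/121, -78/121)

Orthogonality check:
  u_2 · u_1 = 0 (should be 0)
  u_3 · u_1 = 0 (should be 0)
  u_3 · u_2 = 0 (should be 0)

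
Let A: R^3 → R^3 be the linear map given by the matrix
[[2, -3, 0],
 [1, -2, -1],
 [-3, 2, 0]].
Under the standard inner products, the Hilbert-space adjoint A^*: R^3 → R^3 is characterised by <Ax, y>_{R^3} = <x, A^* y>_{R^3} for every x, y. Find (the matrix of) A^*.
A^* = A^T =
[[2, 1, -3],
 [-3, -2, 2],
 [0, -1, 0]]

For real matrices with standard dot products, the defining identity <Ax, y> = <x, A^* y> gives (Ax)^T y = x^T (A^*) y, i.e. x^T A^T y = x^T (A^*) y. Since this holds for all x, y, we must have A^* = A^T. Therefore
A^* =
[[2, 1, -3],
 [-3, -2, 2],
 [0, -1, 0]].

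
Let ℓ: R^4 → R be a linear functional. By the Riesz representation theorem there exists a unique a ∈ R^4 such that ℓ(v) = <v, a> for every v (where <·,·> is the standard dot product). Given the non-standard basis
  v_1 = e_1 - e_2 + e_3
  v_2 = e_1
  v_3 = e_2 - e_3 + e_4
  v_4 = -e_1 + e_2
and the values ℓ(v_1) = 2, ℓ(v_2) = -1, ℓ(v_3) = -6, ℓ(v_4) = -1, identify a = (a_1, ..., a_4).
a = (-1, -2, 1, -3)

Write a = (a_1, ..., a_4) in the standard basis. For each basis vector v_i, ℓ(v_i) = <v_i, a> is a linear equation in the a_j's. Collect the n equations into a matrix system V a = ℓ, where row i of V is v_i (expressed in the standard basis). Since V is invertible (lower-triangular with 1s on the diagonal, up to permutation), solve by back-substitution:
  V =
[[1, -1, 1, 0],
 [1, 0, 0, 0],
 [0, 1, -1, 1],
 [-1, 1, 0, 0]]
  V a = (2, -1, -6, -1)
Solving gives a = (-1, -2, 1, -3).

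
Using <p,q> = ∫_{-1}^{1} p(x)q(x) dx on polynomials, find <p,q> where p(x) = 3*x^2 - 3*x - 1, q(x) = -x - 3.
<p,q> = 2

Expand the product: p(x)·q(x) = -3*x^3 - 6*x^2 + 10*x + 3.
∫_{-1}^{1} of each monomial x^k gives [2/(k+1) if k even, 0 if k odd]. Integrating term-by-term (or equivalently evaluating the antiderivative F(x) = -3*x^4/4 - 2*x^3 + 5*x^2 + 3*x at the endpoints):
  F(1) − F(−1) = 21/4 − (13/4) = 2.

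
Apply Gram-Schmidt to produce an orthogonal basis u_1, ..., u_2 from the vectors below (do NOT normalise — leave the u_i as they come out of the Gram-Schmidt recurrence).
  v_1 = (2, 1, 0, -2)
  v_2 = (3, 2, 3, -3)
Orthogonal basis:
  u_1 = (2, 1, 0, -2)
  u_2 = (-1/9, 4/9, 3, 1/9)

Apply the Gram-Schmidt recurrence
  u_1 = v_1
  u_i = v_i − Σ_{j<i} ((v_i · u_j) / (u_j · u_j)) · u_j.

Step by step this gives:
  u_1 = (2, 1, 0, -2)
  u_2 = (-1/9, 4/9, 3, 1/9)

Orthogonality check:
  u_2 · u_1 = 0 (should be 0)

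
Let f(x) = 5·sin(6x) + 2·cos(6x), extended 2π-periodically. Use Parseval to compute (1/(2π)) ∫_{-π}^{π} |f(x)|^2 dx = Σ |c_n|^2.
Σ |c_n|^2 = 29/2

Expand |f|^2 and use orthogonality of {sin(nx), cos(mx)} on [-π, π]:
  ∫_{-π}^{π} sin(nx)^2 dx = π, ∫ cos(mx)^2 dx = π, and cross terms integrate to 0.
So ∫_{-π}^{π} f(x)^2 dx = 5^2 · π + 2^2 · π = (25 + 4)π.
Divide by 2π: (25 + 4)/2 = 29/2.
By Parseval, this equals Σ |c_n|^2.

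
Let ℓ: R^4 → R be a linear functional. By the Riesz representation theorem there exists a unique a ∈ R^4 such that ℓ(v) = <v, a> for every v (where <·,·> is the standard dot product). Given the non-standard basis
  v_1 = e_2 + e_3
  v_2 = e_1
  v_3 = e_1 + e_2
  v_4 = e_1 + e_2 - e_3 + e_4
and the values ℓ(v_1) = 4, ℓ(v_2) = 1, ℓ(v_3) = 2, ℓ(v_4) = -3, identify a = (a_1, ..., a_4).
a = (1, 1, 3, -2)

Write a = (a_1, ..., a_4) in the standard basis. For each basis vector v_i, ℓ(v_i) = <v_i, a> is a linear equation in the a_j's. Collect the n equations into a matrix system V a = ℓ, where row i of V is v_i (expressed in the standard basis). Since V is invertible (lower-triangular with 1s on the diagonal, up to permutation), solve by back-substitution:
  V =
[[0, 1, 1, 0],
 [1, 0, 0, 0],
 [1, 1, 0, 0],
 [1, 1, -1, 1]]
  V a = (4, 1, 2, -3)
Solving gives a = (1, 1, 3, -2).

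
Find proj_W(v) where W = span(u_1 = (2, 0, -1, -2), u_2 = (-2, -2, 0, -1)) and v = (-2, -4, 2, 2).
proj_W(v) = (-40/11, -20/11, 10/11, 10/11)

Set up U = [u_1 | ... | u_2] ∈ R^(4×2). The projector onto W = col(U) is P = U (U^T U)^(-1) U^T.
Compute U^T U =
  [9, -2]
  [-2, 9],
and U^T v = (-10, 10).
Solve U^T U · c = U^T v for the coefficients: c = (-10/11, 10/11). The projection is proj_W(v) = U c.
Check: (v - proj_W(v)) · u_1 = 0  (should be 0).
Check: (v - proj_W(v)) · u_2 = 0  (should be 0).
Result: proj_W(v) = (-40/11, -20/11, 10/11, 10/11).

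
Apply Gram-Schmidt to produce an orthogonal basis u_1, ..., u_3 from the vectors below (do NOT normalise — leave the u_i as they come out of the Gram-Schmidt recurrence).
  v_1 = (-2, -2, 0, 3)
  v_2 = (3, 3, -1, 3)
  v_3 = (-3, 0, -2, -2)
Orthogonal basis:
  u_1 = (-2, -2, 0, 3)
  u_2 = (45/17, 45/17, -1, 60/17)
  u_3 = (-816/467, 585/467, -1155/467, -154/467)

Apply the Gram-Schmidt recurrence
  u_1 = v_1
  u_i = v_i − Σ_{j<i} ((v_i · u_j) / (u_j · u_j)) · u_j.

Step by step this gives:
  u_1 = (-2, -2, 0, 3)
  u_2 = (45/17, 45/17, -1, 60/17)
  u_3 = (-816/467, 585/467, -1155/467, -154/467)

Orthogonality check:
  u_2 · u_1 = 0 (should be 0)
  u_3 · u_1 = 0 (should be 0)
  u_3 · u_2 = 0 (should be 0)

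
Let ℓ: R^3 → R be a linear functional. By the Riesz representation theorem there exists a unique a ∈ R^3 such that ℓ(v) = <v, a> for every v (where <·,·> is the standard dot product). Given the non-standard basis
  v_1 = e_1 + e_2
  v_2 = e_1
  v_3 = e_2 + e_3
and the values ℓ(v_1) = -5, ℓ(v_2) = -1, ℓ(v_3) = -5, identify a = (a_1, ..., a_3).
a = (-1, -4, -1)

Write a = (a_1, ..., a_3) in the standard basis. For each basis vector v_i, ℓ(v_i) = <v_i, a> is a linear equation in the a_j's. Collect the n equations into a matrix system V a = ℓ, where row i of V is v_i (expressed in the standard basis). Since V is invertible (lower-triangular with 1s on the diagonal, up to permutation), solve by back-substitution:
  V =
[[1, 1, 0],
 [1, 0, 0],
 [0, 1, 1]]
  V a = (-5, -1, -5)
Solving gives a = (-1, -4, -1).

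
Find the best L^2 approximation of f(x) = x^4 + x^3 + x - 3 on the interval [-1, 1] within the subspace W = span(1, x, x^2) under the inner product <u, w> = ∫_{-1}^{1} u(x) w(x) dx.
g(x) = 6*x^2/7 + 8*x/5 - 108/35

The best approximation g ∈ W is the orthogonal projection of f onto W. Writing g = a_0 + a_1 x + a_2 x^2, the coefficients solve the normal equations G · a = b where
  G_{ij} = <φ_i, φ_j> and b_i = <f, φ_i>, with φ_0 = 1, φ_1 = x, φ_2 = x^2.
G =
  [2, 0, 2/3]
  [0, 2/3, 0]
  [2/3, 0, 2/5],
b = (-28/5, 16/15, -12/7).
Solving gives a_0 = -108/35, a_1 = 8/5, a_2 = 6/7, so
  g(x) = 6*x^2/7 + 8*x/5 - 108/35.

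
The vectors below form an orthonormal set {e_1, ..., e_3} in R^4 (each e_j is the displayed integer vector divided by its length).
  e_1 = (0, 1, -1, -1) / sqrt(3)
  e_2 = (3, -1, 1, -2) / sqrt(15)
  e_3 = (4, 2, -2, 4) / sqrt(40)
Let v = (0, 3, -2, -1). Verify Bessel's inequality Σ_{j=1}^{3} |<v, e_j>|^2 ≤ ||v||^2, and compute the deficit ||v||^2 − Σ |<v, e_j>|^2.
Σ |<v, e_j>|^2 = 27/2; ||v||^2 = 14; deficit = 1/2

Write each e_j = u_j / sqrt(<u_j, u_j>) where u_j is the displayed integer vector. Then <v, e_j> = <v, u_j> / sqrt(<u_j, u_j>), so |<v, e_j>|^2 = <v, u_j>^2 / <u_j, u_j>.
Coefficients: <v, e_1> = 6/sqrt(3), <v, e_2> = -3/sqrt(15), <v, e_3> = 6/sqrt(40).
Square and sum: Σ |<v, e_j>|^2 = 27/2.
Compute ||v||^2 = v·v = 14.
Deficit = 14 − 27/2 = 1/2 ≥ 0, confirming Bessel's inequality. (The deficit equals ||v − Σ <v,e_j> e_j||^2, the squared distance from v to span{e_j}.)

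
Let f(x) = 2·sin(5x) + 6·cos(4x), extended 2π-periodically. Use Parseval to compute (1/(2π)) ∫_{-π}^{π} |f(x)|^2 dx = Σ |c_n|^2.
Σ |c_n|^2 = 20

Expand |f|^2 and use orthogonality of {sin(nx), cos(mx)} on [-π, π]:
  ∫_{-π}^{π} sin(nx)^2 dx = π, ∫ cos(mx)^2 dx = π, and cross terms integrate to 0.
So ∫_{-π}^{π} f(x)^2 dx = 2^2 · π + 6^2 · π = (4 + 36)π.
Divide by 2π: (4 + 36)/2 = 20.
By Parseval, this equals Σ |c_n|^2.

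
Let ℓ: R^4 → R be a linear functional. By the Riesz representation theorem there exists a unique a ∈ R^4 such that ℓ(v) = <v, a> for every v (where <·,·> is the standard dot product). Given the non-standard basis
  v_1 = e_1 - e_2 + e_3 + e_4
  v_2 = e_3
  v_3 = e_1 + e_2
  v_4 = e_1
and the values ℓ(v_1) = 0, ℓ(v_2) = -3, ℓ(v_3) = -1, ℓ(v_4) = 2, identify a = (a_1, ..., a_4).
a = (2, -3, -3, -2)

Write a = (a_1, ..., a_4) in the standard basis. For each basis vector v_i, ℓ(v_i) = <v_i, a> is a linear equation in the a_j's. Collect the n equations into a matrix system V a = ℓ, where row i of V is v_i (expressed in the standard basis). Since V is invertible (lower-triangular with 1s on the diagonal, up to permutation), solve by back-substitution:
  V =
[[1, -1, 1, 1],
 [0, 0, 1, 0],
 [1, 1, 0, 0],
 [1, 0, 0, 0]]
  V a = (0, -3, -1, 2)
Solving gives a = (2, -3, -3, -2).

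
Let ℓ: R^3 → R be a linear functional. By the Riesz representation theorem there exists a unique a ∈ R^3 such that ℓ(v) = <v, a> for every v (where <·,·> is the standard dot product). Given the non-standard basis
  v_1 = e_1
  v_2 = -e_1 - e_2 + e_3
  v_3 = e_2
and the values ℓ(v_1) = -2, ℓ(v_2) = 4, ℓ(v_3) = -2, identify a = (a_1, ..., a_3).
a = (-2, -2, 0)

Write a = (a_1, ..., a_3) in the standard basis. For each basis vector v_i, ℓ(v_i) = <v_i, a> is a linear equation in the a_j's. Collect the n equations into a matrix system V a = ℓ, where row i of V is v_i (expressed in the standard basis). Since V is invertible (lower-triangular with 1s on the diagonal, up to permutation), solve by back-substitution:
  V =
[[1, 0, 0],
 [-1, -1, 1],
 [0, 1, 0]]
  V a = (-2, 4, -2)
Solving gives a = (-2, -2, 0).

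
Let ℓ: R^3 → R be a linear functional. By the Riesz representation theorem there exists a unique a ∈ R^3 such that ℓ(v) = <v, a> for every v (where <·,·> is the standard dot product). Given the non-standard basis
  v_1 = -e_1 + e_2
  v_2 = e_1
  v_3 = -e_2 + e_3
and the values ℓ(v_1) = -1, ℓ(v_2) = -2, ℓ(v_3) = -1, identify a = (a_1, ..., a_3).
a = (-2, -3, -4)

Write a = (a_1, ..., a_3) in the standard basis. For each basis vector v_i, ℓ(v_i) = <v_i, a> is a linear equation in the a_j's. Collect the n equations into a matrix system V a = ℓ, where row i of V is v_i (expressed in the standard basis). Since V is invertible (lower-triangular with 1s on the diagonal, up to permutation), solve by back-substitution:
  V =
[[-1, 1, 0],
 [1, 0, 0],
 [0, -1, 1]]
  V a = (-1, -2, -1)
Solving gives a = (-2, -3, -4).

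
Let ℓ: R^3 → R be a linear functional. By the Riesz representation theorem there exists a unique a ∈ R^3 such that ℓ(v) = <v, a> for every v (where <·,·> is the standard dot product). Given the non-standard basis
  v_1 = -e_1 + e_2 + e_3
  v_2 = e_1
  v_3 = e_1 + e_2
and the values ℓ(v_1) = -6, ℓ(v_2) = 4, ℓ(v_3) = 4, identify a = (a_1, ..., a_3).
a = (4, 0, -2)

Write a = (a_1, ..., a_3) in the standard basis. For each basis vector v_i, ℓ(v_i) = <v_i, a> is a linear equation in the a_j's. Collect the n equations into a matrix system V a = ℓ, where row i of V is v_i (expressed in the standard basis). Since V is invertible (lower-triangular with 1s on the diagonal, up to permutation), solve by back-substitution:
  V =
[[-1, 1, 1],
 [1, 0, 0],
 [1, 1, 0]]
  V a = (-6, 4, 4)
Solving gives a = (4, 0, -2).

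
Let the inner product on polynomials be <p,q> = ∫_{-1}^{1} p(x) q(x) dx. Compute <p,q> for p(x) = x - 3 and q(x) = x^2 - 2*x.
<p,q> = -10/3

Expand the product: p(x)·q(x) = x^3 - 5*x^2 + 6*x.
∫_{-1}^{1} of each monomial x^k gives [2/(k+1) if k even, 0 if k odd]. Integrating term-by-term (or equivalently evaluating the antiderivative F(x) = x^4/4 - 5*x^3/3 + 3*x^2 at the endpoints):
  F(1) − F(−1) = 19/12 − (59/12) = -10/3.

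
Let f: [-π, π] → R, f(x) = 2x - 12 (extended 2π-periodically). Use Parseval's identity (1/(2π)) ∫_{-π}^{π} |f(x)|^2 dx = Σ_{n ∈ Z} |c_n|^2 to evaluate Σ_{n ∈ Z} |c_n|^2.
Σ |c_n|^2 = 4π^2/3 + 144

Expand and integrate term by term over [-π, π]:
  ∫ (2x)^2 dx = 4·(2π^3/3); ∫ 2·2·(-12)·x dx = 0 (odd integrand); ∫ (-12)^2 dx = 144·2π.
So (1/(2π)) ∫_{-π}^{π} (2x - 12)^2 dx = 4π^2/3 + 144 = 4π^2/3 + 144.
Parseval ⇒ Σ |c_n|^2 = 4π^2/3 + 144.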